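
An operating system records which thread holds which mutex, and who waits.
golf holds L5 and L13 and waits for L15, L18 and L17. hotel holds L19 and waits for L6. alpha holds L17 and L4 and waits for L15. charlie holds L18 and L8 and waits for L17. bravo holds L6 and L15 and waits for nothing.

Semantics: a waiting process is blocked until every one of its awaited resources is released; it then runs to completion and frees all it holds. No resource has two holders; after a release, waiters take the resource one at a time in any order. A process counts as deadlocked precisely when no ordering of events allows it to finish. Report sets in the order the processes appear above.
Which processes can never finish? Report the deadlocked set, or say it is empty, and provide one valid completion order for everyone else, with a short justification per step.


Nothing here is deadlocked.
Key observation: all waits point, directly or indirectly, at processes that can finish, so nothing is permanently blocked.
One completion order for the rest: bravo, alpha, hotel, charlie, golf.
Step-by-step check:
  bravo: no waits; runs immediately, freeing L6 and L15
  run alpha (all its waits — L15 — are resolved); releases L17 and L4
  run hotel (all its waits — L6 — are resolved); releases L19
  run charlie (all its waits — L17 — are resolved); releases L18 and L8
  run golf (all its waits — L15, L18 and L17 — are resolved); releases L5 and L13


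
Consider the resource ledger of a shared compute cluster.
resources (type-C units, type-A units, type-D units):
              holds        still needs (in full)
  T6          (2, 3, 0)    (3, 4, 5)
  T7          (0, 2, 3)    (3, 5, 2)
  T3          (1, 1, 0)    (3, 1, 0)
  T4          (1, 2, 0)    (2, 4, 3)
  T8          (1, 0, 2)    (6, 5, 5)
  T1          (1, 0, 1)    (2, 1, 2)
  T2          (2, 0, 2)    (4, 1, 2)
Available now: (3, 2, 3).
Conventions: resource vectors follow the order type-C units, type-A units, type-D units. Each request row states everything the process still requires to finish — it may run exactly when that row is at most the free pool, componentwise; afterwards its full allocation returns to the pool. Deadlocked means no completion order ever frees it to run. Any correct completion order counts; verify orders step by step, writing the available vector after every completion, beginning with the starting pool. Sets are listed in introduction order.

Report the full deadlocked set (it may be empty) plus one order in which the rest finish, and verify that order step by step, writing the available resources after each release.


Deadlocked: T6, T7, T4 and T8.
Key observation: the wall is type-A units: completing T3, T2, T1 brings the pool only to (7, 3, 6), and all the rest need more.
A valid finishing order for the others: T3, T2, T1. Verifying each step:
  pool = (3, 2, 3)
  T3: need (3, 1, 0) fits (3, 2, 3); releases (1, 1, 0), pool now (4, 3, 3)
  T2: need (4, 1, 2) fits (4, 3, 3); releases (2, 0, 2), pool now (6, 3, 5)
  T1: need (2, 1, 2) fits (6, 3, 5); releases (1, 0, 1), pool now (7, 3, 6)
The stuck group stays short no matter what:
  T6 cannot run: need (3, 4, 5) vs free (7, 3, 6) (insufficient type-A units)
  T7 cannot run: need (3, 5, 2) vs free (7, 3, 6) (insufficient type-A units)
  T4 cannot run: need (2, 4, 3) vs free (7, 3, 6) (insufficient type-A units)
  T8 cannot run: need (6, 5, 5) vs free (7, 3, 6) (insufficient type-A units)


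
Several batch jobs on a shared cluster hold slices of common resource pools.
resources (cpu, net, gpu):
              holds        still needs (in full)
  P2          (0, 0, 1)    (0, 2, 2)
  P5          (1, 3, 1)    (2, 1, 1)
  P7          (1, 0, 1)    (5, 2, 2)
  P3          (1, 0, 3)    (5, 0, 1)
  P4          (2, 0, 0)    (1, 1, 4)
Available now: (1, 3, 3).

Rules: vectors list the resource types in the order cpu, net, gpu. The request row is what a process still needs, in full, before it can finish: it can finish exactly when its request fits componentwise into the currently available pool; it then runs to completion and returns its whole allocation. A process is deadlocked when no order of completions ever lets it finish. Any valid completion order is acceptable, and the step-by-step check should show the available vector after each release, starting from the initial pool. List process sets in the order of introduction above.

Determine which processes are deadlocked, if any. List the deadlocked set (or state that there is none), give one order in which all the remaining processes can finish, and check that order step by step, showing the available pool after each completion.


Deadlocked: P7 and P3.
Key observation: even finishing P2, P4, P5 leaves just (4, 6, 5) free — too little cpu for any of the remaining processes.
The rest can finish in the order P2, P4, P5. Step-by-step check:
  pool = (1, 3, 3)
  run P2 (needs (0, 2, 2), free (1, 3, 3)); after release of (0, 0, 1) the pool is (1, 3, 4)
  run P4 (needs (1, 1, 4), free (1, 3, 4)); after release of (2, 0, 0) the pool is (3, 3, 4)
  run P5 (needs (2, 1, 1), free (3, 3, 4)); after release of (1, 3, 1) the pool is (4, 6, 5)
None of the blocked processes ever fits:
  P7 still needs (5, 2, 2) but only (4, 6, 5) is free — short on cpu
  P3 still needs (5, 0, 1) but only (4, 6, 5) is free — short on cpu


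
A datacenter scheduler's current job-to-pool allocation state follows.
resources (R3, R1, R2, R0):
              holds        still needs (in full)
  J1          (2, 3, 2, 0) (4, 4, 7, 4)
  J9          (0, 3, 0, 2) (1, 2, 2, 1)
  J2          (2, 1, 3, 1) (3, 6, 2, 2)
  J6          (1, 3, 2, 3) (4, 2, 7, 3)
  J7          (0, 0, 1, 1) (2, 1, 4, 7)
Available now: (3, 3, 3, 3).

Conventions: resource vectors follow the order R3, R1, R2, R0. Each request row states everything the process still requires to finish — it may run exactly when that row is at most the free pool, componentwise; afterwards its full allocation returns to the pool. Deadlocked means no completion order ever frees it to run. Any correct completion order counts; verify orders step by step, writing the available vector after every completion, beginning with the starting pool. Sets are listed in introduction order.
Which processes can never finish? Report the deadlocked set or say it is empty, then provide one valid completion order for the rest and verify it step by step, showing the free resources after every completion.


Deadlocked: J1, J6 and J7.
Key observation: after J9, J2 the pool peaks at (5, 7, 6, 6), and each blocked process is short somewhere: J1 on R2; J6 on R2; J7 on R0.
The rest can finish in the order J9, J2. Step-by-step check:
  pool = (3, 3, 3, 3)
  run J9 (needs (1, 2, 2, 1), free (3, 3, 3, 3)); after release of (0, 3, 0, 2) the pool is (3, 6, 3, 5)
  run J2 (needs (3, 6, 2, 2), free (3, 6, 3, 5)); after release of (2, 1, 3, 1) the pool is (5, 7, 6, 6)
The blocked processes can never fit:
  blocked: J1 wants (4, 4, 7, 4), pool (5, 7, 6, 6) — not enough R2
  blocked: J6 wants (4, 2, 7, 3), pool (5, 7, 6, 6) — not enough R2
  blocked: J7 wants (2, 1, 4, 7), pool (5, 7, 6, 6) — not enough R0


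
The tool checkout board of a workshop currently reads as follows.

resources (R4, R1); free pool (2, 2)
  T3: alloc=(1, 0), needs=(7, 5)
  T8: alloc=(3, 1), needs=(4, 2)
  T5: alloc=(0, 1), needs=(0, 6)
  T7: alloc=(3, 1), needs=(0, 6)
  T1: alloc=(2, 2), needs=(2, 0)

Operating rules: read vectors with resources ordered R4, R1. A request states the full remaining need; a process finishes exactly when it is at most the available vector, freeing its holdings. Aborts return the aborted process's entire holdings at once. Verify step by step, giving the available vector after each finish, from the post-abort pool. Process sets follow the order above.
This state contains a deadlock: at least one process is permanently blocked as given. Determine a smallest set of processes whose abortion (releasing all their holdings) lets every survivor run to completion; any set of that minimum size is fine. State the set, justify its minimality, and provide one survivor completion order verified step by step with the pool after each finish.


Minimum abort set: T5.
Key observation: T7 could never have finished before the abort; with (0, 1) returned by T5, it fits at step 4.
Minimality: the empty abort set fails — the state is deadlocked as it stands.
Survivors finish in the order: T1, T8, T3, T7. Check, step by step (pool after the aborts first):
  pool = (2, 3)
  run T1 (needs (2, 0), free (2, 3)); after release of (2, 2) the pool is (4, 5)
  run T8 (needs (4, 2), free (4, 5)); after release of (3, 1) the pool is (7, 6)
  run T3 (needs (7, 5), free (7, 6)); after release of (1, 0) the pool is (8, 6)
  run T7 (needs (0, 6), free (8, 6)); after release of (3, 1) the pool is (11, 7)


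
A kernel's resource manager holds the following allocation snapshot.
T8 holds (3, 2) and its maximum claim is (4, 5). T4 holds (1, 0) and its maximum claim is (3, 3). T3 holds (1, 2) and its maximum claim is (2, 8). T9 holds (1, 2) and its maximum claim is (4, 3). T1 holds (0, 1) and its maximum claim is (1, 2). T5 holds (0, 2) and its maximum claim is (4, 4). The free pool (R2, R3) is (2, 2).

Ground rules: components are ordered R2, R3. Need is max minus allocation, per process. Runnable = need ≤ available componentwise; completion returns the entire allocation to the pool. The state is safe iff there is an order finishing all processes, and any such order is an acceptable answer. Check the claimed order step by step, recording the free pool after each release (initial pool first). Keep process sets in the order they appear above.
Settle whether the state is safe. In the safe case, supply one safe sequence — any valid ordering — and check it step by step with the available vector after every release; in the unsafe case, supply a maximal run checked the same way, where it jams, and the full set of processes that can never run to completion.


SAFE. One safe sequence: T1, T8, T9, T5, T4, T3.
Key observation: T8 marks the first exact bind of the order: its need (1, 3) fits the free (2, 3) with zero slack on a requested resource.
Walking it through:
  pool = (2, 2)
  T1 needs (1, 1) <= (2, 2) -> finishes; pool += (0, 1) = (2, 3)
  T8 needs (1, 3) <= (2, 3) -> finishes; pool += (3, 2) = (5, 5)
  T9 needs (3, 1) <= (5, 5) -> finishes; pool += (1, 2) = (6, 7)
  T5 needs (4, 2) <= (6, 7) -> finishes; pool += (0, 2) = (6, 9)
  T4 needs (2, 3) <= (6, 9) -> finishes; pool += (1, 0) = (7, 9)
  T3 needs (1, 6) <= (7, 9) -> finishes; pool += (1, 2) = (8, 11)


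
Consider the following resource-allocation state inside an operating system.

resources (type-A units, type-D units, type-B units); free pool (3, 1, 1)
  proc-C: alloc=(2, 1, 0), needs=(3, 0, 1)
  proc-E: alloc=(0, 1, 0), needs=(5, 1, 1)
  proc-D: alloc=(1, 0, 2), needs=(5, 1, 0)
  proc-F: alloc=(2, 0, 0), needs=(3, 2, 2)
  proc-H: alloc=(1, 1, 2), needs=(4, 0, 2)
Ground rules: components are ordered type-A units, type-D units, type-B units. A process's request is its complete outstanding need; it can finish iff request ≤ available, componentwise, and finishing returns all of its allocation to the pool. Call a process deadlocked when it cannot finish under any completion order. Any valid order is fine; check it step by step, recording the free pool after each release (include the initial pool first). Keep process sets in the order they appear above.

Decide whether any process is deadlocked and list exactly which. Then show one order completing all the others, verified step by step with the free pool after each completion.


Nothing here is deadlocked.
Key observation: there is always a runnable process — proc-C first — so the state unwinds completely.
One completion order for the rest: proc-C, proc-D, proc-E, proc-H, proc-F. Walking it through:
  pool = (3, 1, 1)
  proc-C: need (3, 0, 1) fits (3, 1, 1); releases (2, 1, 0), pool now (5, 2, 1)
  proc-D: need (5, 1, 0) fits (5, 2, 1); releases (1, 0, 2), pool now (6, 2, 3)
  proc-E: need (5, 1, 1) fits (6, 2, 3); releases (0, 1, 0), pool now (6, 3, 3)
  proc-H: need (4, 0, 2) fits (6, 3, 3); releases (1, 1, 2), pool now (7, 4, 5)
  proc-F: need (3, 2, 2) fits (7, 4, 5); releases (2, 0, 0), pool now (9, 4, 5)


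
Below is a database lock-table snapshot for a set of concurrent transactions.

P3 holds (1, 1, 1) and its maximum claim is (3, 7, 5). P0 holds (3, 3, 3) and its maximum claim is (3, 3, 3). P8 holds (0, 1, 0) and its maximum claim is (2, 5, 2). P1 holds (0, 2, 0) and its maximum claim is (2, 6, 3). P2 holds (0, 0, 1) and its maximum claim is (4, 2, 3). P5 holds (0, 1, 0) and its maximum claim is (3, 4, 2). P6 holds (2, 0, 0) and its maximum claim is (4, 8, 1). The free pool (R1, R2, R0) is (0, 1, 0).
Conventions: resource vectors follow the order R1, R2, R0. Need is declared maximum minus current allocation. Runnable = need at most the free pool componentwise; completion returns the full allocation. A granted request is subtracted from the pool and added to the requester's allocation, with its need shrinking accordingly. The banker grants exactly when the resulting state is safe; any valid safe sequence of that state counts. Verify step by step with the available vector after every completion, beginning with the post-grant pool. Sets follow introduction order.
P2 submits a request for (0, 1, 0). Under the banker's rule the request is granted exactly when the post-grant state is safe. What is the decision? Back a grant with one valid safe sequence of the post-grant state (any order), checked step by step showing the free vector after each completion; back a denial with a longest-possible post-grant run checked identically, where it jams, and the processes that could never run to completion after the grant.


DENY — the pretend-granted state is unsafe.
Key observation: after P0, P5, P8, P1 the pool peaks at (3, 7, 3), and each blocked process is short somewhere: P3 on R0; P2 on R1; P6 on R2.
After a pretend grant, a maximal execution: P0, P5, P8, P1 — then nothing else fits. Walking it through:
  pool = (0, 0, 0)
  run P0 (needs (0, 0, 0), free (0, 0, 0)); after release of (3, 3, 3) the pool is (3, 3, 3)
  run P5 (needs (3, 3, 2), free (3, 3, 3)); after release of (0, 1, 0) the pool is (3, 4, 3)
  run P8 (needs (2, 4, 2), free (3, 4, 3)); after release of (0, 1, 0) the pool is (3, 5, 3)
  run P1 (needs (2, 4, 3), free (3, 5, 3)); after release of (0, 2, 0) the pool is (3, 7, 3)
  P3 cannot run: need (2, 6, 4) vs free (3, 7, 3) (insufficient R0)
  P2 cannot run: need (4, 1, 2) vs free (3, 7, 3) (insufficient R1)
  P6 cannot run: need (2, 8, 1) vs free (3, 7, 3) (insufficient R2)
Post-grant, the permanently blocked set is P3, P2 and P6.


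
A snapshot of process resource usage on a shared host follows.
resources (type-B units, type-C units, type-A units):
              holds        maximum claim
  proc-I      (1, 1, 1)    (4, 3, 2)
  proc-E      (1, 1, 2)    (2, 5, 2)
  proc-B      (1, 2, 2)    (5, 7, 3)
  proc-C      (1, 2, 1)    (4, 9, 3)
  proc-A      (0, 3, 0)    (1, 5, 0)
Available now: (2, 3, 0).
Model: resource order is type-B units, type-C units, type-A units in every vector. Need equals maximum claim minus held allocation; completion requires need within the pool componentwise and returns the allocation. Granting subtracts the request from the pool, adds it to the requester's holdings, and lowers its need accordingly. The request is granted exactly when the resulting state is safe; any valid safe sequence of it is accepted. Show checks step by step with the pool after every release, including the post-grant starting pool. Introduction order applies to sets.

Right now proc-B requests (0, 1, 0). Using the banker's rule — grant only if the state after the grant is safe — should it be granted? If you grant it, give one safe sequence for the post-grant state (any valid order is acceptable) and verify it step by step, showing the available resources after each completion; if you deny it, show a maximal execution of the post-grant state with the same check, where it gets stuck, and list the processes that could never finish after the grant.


GRANT. The post-grant state is safe; one safe sequence: proc-A, proc-E, proc-I, proc-B, proc-C.
Key observation: even at the reduced pool (2, 2, 0), proc-A fits immediately, so safety survives the grant.
Check on the post-grant state, step by step:
  pool = (2, 2, 0)
  run proc-A (needs (1, 2, 0), free (2, 2, 0)); after release of (0, 3, 0) the pool is (2, 5, 0)
  run proc-E (needs (1, 4, 0), free (2, 5, 0)); after release of (1, 1, 2) the pool is (3, 6, 2)
  run proc-I (needs (3, 2, 1), free (3, 6, 2)); after release of (1, 1, 1) the pool is (4, 7, 3)
  run proc-B (needs (4, 4, 1), free (4, 7, 3)); after release of (1, 3, 2) the pool is (5, 10, 5)
  run proc-C (needs (3, 7, 2), free (5, 10, 5)); after release of (1, 2, 1) the pool is (6, 12, 6)


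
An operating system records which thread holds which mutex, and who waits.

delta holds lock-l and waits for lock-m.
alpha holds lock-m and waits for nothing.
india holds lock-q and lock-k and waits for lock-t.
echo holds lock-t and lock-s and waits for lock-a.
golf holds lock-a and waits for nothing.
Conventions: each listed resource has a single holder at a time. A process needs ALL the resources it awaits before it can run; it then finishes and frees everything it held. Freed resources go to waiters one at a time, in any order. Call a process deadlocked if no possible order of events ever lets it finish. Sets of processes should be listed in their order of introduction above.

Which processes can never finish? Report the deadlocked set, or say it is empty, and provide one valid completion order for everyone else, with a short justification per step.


No process is deadlocked.
Key observation: there is no circular wait here — follow any chain and it reaches a process that is free to run now.
The rest can finish in the order golf, echo, alpha, india, delta.
Step-by-step check:
  golf waits on nothing -> runs at once and releases lock-a
  echo waits on lock-a — all released -> runs and releases lock-t and lock-s
  alpha waits on nothing -> runs at once and releases lock-m
  india waits on lock-t — all released -> runs and releases lock-q and lock-k
  delta waits on lock-m — all released -> runs and releases lock-l


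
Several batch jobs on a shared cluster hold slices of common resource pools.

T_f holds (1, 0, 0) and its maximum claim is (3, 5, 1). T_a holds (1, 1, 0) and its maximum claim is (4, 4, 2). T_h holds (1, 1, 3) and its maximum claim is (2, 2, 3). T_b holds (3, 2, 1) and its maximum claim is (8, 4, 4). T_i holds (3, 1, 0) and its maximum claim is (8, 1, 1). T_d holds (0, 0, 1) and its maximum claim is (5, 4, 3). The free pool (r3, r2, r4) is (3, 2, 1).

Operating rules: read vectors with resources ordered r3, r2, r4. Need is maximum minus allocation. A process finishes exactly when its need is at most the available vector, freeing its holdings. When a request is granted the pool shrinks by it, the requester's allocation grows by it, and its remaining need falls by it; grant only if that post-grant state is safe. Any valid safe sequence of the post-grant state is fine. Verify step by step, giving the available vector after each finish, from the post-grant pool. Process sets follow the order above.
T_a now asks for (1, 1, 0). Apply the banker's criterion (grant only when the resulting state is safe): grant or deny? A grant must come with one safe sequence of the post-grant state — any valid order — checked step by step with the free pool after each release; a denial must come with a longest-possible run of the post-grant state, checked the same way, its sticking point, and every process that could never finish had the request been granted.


GRANT — the state after the grant stays safe, e.g. via T_h, T_a, T_b, T_f, T_d, T_i.
Key observation: granting shrinks the pool to (2, 1, 1), yet T_h still fits and the chain goes through.
Step-by-step check of the post-grant state:
  pool = (2, 1, 1)
  T_h: need (1, 1, 0) fits (2, 1, 1); releases (1, 1, 3), pool now (3, 2, 4)
  T_a: need (2, 2, 2) fits (3, 2, 4); releases (2, 2, 0), pool now (5, 4, 4)
  T_b: need (5, 2, 3) fits (5, 4, 4); releases (3, 2, 1), pool now (8, 6, 5)
  T_f: need (2, 5, 1) fits (8, 6, 5); releases (1, 0, 0), pool now (9, 6, 5)
  T_d: need (5, 4, 2) fits (9, 6, 5); releases (0, 0, 1), pool now (9, 6, 6)
  T_i: need (5, 0, 1) fits (9, 6, 6); releases (3, 1, 0), pool now (12, 7, 6)


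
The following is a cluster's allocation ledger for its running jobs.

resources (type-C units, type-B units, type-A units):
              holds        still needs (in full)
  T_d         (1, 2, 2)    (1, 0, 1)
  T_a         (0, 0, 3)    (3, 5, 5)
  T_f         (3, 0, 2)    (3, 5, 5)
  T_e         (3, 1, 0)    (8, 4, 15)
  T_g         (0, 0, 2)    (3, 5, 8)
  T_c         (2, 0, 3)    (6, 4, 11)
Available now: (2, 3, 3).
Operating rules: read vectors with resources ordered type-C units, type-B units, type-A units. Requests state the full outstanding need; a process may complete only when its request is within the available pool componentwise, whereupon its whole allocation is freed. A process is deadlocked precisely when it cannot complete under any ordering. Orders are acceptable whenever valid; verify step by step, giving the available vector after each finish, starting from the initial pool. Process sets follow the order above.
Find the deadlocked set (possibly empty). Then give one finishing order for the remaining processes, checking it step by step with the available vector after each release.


No process is deadlocked.
Key observation: beginning at T_d, releases accumulate fast enough that every process eventually fits.
A valid finishing order for the others: T_d, T_a, T_g, T_f, T_c, T_e. Walking it through:
  pool = (2, 3, 3)
  run T_d (needs (1, 0, 1), free (2, 3, 3)); after release of (1, 2, 2) the pool is (3, 5, 5)
  run T_a (needs (3, 5, 5), free (3, 5, 5)); after release of (0, 0, 3) the pool is (3, 5, 8)
  run T_g (needs (3, 5, 8), free (3, 5, 8)); after release of (0, 0, 2) the pool is (3, 5, 10)
  run T_f (needs (3, 5, 5), free (3, 5, 10)); after release of (3, 0, 2) the pool is (6, 5, 12)
  run T_c (needs (6, 4, 11), free (6, 5, 12)); after release of (2, 0, 3) the pool is (8, 5, 15)
  run T_e (needs (8, 4, 15), free (8, 5, 15)); after release of (3, 1, 0) the pool is (11, 6, 15)


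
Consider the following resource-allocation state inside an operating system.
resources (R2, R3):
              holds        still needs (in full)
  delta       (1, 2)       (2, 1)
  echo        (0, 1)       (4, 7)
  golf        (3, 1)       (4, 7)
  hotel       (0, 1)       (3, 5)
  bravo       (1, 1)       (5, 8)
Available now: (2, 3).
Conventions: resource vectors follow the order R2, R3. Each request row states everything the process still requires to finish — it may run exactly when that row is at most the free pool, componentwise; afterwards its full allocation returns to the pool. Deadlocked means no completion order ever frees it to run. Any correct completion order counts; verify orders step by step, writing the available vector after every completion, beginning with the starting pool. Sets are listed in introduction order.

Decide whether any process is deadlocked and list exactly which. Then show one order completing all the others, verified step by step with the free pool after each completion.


The deadlocked set is echo, golf and bravo.
Key observation: after delta, hotel complete, (3, 6) is the best the pool ever gets, yet each leftover process wants more R2.
One completion order for the rest: delta, hotel. Walking it through:
  pool = (2, 3)
  run delta (needs (2, 1), free (2, 3)); after release of (1, 2) the pool is (3, 5)
  run hotel (needs (3, 5), free (3, 5)); after release of (0, 1) the pool is (3, 6)
The stuck group stays short no matter what:
  echo still needs (4, 7) but only (3, 6) is free — short on R2 and R3
  golf still needs (4, 7) but only (3, 6) is free — short on R2 and R3
  bravo still needs (5, 8) but only (3, 6) is free — short on R2 and R3


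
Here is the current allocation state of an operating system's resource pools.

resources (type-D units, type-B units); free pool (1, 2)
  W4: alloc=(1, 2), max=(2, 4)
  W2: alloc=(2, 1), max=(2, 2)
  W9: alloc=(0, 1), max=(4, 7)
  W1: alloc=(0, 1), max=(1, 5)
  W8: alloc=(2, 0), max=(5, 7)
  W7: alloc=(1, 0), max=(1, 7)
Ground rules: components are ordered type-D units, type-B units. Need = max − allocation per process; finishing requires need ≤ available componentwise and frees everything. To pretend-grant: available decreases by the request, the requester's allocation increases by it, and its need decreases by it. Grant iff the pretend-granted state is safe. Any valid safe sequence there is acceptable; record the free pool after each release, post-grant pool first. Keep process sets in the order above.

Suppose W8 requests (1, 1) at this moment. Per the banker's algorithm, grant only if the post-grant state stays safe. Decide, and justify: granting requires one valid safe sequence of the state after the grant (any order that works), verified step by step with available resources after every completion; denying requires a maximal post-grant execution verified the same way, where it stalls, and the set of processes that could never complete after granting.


DENY — the pretend-granted state is unsafe.
Key observation: type-B units is the bottleneck — with W2, W4, W1 done the pool holds (3, 5), short of every remaining need.
On the post-grant state, W2, W4, W1 is a maximal run — nothing extends it. Step-by-step check:
  pool = (0, 1)
  run W2 (needs (0, 1), free (0, 1)); after release of (2, 1) the pool is (2, 2)
  run W4 (needs (1, 2), free (2, 2)); after release of (1, 2) the pool is (3, 4)
  run W1 (needs (1, 4), free (3, 4)); after release of (0, 1) the pool is (3, 5)
  blocked: W9 wants (4, 6), pool (3, 5) — not enough type-D units and type-B units
  blocked: W8 wants (2, 6), pool (3, 5) — not enough type-B units
  blocked: W7 wants (0, 7), pool (3, 5) — not enough type-B units
Processes that could never finish after the grant: W9, W8 and W7.


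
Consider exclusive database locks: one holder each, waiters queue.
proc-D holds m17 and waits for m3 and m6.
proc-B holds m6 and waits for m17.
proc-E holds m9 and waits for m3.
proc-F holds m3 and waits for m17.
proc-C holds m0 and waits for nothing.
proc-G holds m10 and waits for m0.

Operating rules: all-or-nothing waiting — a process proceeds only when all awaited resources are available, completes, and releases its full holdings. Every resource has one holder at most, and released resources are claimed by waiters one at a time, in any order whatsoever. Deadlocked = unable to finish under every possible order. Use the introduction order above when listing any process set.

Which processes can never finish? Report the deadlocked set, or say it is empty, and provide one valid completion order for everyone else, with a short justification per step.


Deadlocked: proc-D, proc-B, proc-E and proc-F.
Key observation: proc-D -> proc-B -> proc-D is a circular wait — nothing in it can go first; proc-F is caught in further circular waits and proc-E waits into the deadlock from upstream.
One completion order for the rest: proc-C, proc-G.
Walking it through:
  run proc-C (it waits on nothing); releases m0
  run proc-G (all its waits — m0 — are resolved); releases m10


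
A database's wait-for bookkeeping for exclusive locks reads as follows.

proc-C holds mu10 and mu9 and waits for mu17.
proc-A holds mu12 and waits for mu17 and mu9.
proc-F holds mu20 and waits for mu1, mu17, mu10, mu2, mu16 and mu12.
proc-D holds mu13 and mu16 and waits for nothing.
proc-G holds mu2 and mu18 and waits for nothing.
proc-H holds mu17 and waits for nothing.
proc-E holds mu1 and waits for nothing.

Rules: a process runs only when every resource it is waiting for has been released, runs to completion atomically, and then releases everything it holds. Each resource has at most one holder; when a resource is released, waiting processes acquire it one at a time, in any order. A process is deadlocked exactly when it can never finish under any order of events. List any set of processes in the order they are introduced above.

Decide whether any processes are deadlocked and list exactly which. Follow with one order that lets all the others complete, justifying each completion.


The deadlocked set is empty.
Key observation: no waiting chain loops back on itself — every chain ends at a process that waits on nothing, so everyone eventually runs.
The rest can finish in the order proc-E, proc-H, proc-G, proc-C, proc-A, proc-D, proc-F.
Step-by-step check:
  proc-E waits on nothing -> runs at once and releases mu1
  proc-H waits on nothing -> runs at once and releases mu17
  proc-G waits on nothing -> runs at once and releases mu2 and mu18
  run proc-C (all its waits — mu17 — are resolved); releases mu10 and mu9
  run proc-A (all its waits — mu17 and mu9 — are resolved); releases mu12
  proc-D waits on nothing -> runs at once and releases mu13 and mu16
  run proc-F (all its waits — mu1, mu17, mu10, mu2, mu16 and mu12 — are resolved); releases mu20


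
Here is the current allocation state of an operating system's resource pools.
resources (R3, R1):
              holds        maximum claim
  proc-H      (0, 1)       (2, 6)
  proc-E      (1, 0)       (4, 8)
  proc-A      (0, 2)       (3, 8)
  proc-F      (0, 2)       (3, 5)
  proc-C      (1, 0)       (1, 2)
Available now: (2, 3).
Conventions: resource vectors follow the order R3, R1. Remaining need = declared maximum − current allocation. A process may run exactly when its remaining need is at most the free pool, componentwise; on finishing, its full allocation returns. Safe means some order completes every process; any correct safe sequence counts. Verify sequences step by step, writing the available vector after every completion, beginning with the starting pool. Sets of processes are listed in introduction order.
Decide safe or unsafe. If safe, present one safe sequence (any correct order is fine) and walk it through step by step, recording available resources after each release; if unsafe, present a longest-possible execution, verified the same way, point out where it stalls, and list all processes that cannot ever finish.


The state is SAFE; one workable sequence: proc-C, proc-F, proc-H, proc-A, proc-E.
Key observation: reading the order forward, proc-F is the first process whose need (3, 3) meets the free pool (3, 3) exactly on a resource it requests.
Step-by-step check:
  pool = (2, 3)
  proc-C needs (0, 2) <= (2, 3) -> finishes; pool += (1, 0) = (3, 3)
  proc-F needs (3, 3) <= (3, 3) -> finishes; pool += (0, 2) = (3, 5)
  proc-H needs (2, 5) <= (3, 5) -> finishes; pool += (0, 1) = (3, 6)
  proc-A needs (3, 6) <= (3, 6) -> finishes; pool += (0, 2) = (3, 8)
  proc-E needs (3, 8) <= (3, 8) -> finishes; pool += (1, 0) = (4, 8)


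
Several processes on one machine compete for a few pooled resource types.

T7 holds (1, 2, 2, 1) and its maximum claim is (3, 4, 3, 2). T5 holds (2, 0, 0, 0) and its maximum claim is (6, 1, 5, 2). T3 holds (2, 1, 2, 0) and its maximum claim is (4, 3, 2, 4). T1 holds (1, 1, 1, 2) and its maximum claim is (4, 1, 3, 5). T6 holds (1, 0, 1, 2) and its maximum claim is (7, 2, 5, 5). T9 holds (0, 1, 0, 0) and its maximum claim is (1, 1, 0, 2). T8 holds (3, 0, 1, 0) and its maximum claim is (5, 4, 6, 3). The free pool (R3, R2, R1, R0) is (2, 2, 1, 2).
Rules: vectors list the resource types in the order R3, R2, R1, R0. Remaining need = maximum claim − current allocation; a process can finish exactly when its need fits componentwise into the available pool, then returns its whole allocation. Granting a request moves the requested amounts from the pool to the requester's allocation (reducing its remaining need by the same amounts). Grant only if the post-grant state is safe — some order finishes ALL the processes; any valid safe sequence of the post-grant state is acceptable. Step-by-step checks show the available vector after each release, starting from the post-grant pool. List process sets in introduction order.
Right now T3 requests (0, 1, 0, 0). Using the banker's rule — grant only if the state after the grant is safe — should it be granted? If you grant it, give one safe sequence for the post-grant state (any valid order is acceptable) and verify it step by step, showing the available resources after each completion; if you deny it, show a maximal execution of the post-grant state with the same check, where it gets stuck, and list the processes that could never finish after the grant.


GRANT. The post-grant state is safe; one safe sequence: T9, T7, T1, T3, T5, T6, T8.
Key observation: (2, 1, 1, 2) free after granting still covers T9 first, and each release covers the next.
Check on the post-grant state, step by step:
  pool = (2, 1, 1, 2)
  run T9 (needs (1, 0, 0, 2), free (2, 1, 1, 2)); after release of (0, 1, 0, 0) the pool is (2, 2, 1, 2)
  run T7 (needs (2, 2, 1, 1), free (2, 2, 1, 2)); after release of (1, 2, 2, 1) the pool is (3, 4, 3, 3)
  run T1 (needs (3, 0, 2, 3), free (3, 4, 3, 3)); after release of (1, 1, 1, 2) the pool is (4, 5, 4, 5)
  run T3 (needs (2, 1, 0, 4), free (4, 5, 4, 5)); after release of (2, 2, 2, 0) the pool is (6, 7, 6, 5)
  run T5 (needs (4, 1, 5, 2), free (6, 7, 6, 5)); after release of (2, 0, 0, 0) the pool is (8, 7, 6, 5)
  run T6 (needs (6, 2, 4, 3), free (8, 7, 6, 5)); after release of (1, 0, 1, 2) the pool is (9, 7, 7, 7)
  run T8 (needs (2, 4, 5, 3), free (9, 7, 7, 7)); after release of (3, 0, 1, 0) the pool is (12, 7, 8, 7)


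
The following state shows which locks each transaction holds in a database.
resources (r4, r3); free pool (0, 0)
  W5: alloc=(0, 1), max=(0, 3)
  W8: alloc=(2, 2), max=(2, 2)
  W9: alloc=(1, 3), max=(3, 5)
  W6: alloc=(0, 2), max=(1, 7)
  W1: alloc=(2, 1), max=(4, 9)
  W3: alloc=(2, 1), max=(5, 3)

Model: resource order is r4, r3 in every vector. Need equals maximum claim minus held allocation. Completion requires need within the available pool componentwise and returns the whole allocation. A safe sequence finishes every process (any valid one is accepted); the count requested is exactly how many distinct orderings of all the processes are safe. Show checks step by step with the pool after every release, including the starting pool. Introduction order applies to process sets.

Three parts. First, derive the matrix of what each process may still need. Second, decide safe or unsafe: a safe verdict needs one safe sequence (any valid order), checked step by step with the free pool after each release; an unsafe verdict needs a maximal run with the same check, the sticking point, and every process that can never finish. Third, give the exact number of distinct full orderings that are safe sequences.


(1) Outstanding need per process (order r4, r3):
  W5: (0, 2)
  W8: (0, 0)
  W9: (2, 2)
  W6: (1, 5)
  W1: (2, 8)
  W3: (3, 2)
(2) SAFE. One safe sequence: W8, W9, W6, W3, W1, W5.
Key observation: W9 is the earliest step where a requested resource binds exactly: need (2, 2), pool (2, 2) at its turn.
Verifying each step:
  pool = (0, 0)
  W8: need (0, 0) fits (0, 0); releases (2, 2), pool now (2, 2)
  W9: need (2, 2) fits (2, 2); releases (1, 3), pool now (3, 5)
  W6: need (1, 5) fits (3, 5); releases (0, 2), pool now (3, 7)
  W3: need (3, 2) fits (3, 7); releases (2, 1), pool now (5, 8)
  W1: need (2, 8) fits (5, 8); releases (2, 1), pool now (7, 9)
  W5: need (0, 2) fits (7, 9); releases (0, 1), pool now (7, 10)
(3) The exact count: 13 of the possible complete orderings are safe sequences.


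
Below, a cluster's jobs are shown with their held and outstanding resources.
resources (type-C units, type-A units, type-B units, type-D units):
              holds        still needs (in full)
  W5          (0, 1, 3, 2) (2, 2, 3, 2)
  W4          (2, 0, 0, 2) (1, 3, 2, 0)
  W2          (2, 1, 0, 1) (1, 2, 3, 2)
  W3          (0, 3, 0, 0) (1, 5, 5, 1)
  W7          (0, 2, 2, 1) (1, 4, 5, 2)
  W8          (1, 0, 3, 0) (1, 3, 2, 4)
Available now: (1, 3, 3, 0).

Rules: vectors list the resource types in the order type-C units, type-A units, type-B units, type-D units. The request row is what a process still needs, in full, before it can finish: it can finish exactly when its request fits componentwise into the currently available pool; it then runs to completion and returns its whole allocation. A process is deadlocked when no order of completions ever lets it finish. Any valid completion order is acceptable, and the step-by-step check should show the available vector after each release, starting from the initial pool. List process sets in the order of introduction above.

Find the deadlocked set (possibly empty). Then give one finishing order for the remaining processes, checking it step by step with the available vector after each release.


Nothing here is deadlocked.
Key observation: the pool covers W4 at once, and every later process fits after earlier releases.
A valid finishing order for the others: W4, W5, W7, W8, W2, W3. Walking it through:
  pool = (1, 3, 3, 0)
  W4 needs (1, 3, 2, 0) <= (1, 3, 3, 0) -> finishes; pool += (2, 0, 0, 2) = (3, 3, 3, 2)
  W5 needs (2, 2, 3, 2) <= (3, 3, 3, 2) -> finishes; pool += (0, 1, 3, 2) = (3, 4, 6, 4)
  W7 needs (1, 4, 5, 2) <= (3, 4, 6, 4) -> finishes; pool += (0, 2, 2, 1) = (3, 6, 8, 5)
  W8 needs (1, 3, 2, 4) <= (3, 6, 8, 5) -> finishes; pool += (1, 0, 3, 0) = (4, 6, 11, 5)
  W2 needs (1, 2, 3, 2) <= (4, 6, 11, 5) -> finishes; pool += (2, 1, 0, 1) = (6, 7, 11, 6)
  W3 needs (1, 5, 5, 1) <= (6, 7, 11, 6) -> finishes; pool += (0, 3, 0, 0) = (6, 10, 11, 6)


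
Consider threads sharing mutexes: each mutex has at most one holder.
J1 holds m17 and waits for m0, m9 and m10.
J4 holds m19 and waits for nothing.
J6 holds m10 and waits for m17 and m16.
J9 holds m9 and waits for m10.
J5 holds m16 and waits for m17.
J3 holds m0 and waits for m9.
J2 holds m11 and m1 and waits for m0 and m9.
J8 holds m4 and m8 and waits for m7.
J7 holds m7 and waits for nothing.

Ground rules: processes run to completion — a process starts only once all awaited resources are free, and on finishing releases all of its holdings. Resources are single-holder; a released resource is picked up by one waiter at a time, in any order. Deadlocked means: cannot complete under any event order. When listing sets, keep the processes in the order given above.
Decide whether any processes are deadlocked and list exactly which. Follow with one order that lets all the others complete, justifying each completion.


Deadlocked: J1, J6, J9, J5, J3 and J2.
Key observation: the waits loop around J1 -> J6 -> J1 with no way out; J9, J5 and J3 are caught in further circular waits and J2 waits into the deadlock from upstream.
The rest can finish in the order J7, J8, J4.
Verifying each step:
  J7: no waits; runs immediately, freeing m7
  J8: everything it awaited (m7) is free; runs, freeing m4 and m8
  J4: no waits; runs immediately, freeing m19


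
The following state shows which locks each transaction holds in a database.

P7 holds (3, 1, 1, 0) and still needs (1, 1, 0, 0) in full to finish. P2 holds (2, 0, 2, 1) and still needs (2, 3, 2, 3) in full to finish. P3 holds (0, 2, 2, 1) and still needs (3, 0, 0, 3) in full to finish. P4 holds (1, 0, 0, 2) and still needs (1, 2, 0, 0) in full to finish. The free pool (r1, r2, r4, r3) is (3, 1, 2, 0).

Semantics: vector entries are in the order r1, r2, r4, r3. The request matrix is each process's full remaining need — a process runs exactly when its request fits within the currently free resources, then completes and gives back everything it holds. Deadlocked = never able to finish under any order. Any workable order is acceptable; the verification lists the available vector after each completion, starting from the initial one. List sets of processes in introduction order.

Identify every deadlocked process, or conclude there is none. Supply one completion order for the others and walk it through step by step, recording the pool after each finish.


Deadlocked set: P2 and P3.
Key observation: no order helps: past P7, P4, the free pool tops out at (7, 2, 3, 2), below what each blocked process needs in r3.
The rest can finish in the order P7, P4. Verifying each step:
  pool = (3, 1, 2, 0)
  P7: need (1, 1, 0, 0) fits (3, 1, 2, 0); releases (3, 1, 1, 0), pool now (6, 2, 3, 0)
  P4: need (1, 2, 0, 0) fits (6, 2, 3, 0); releases (1, 0, 0, 2), pool now (7, 2, 3, 2)
The stuck group stays short no matter what:
  P2 cannot run: need (2, 3, 2, 3) vs free (7, 2, 3, 2) (insufficient r2 and r3)
  P3 cannot run: need (3, 0, 0, 3) vs free (7, 2, 3, 2) (insufficient r3)
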